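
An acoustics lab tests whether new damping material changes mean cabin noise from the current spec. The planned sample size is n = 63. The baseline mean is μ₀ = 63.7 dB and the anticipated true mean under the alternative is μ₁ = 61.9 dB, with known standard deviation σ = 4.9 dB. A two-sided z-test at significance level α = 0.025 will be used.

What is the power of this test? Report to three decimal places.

Standardized effect: d = |μ₁ − μ₀| / σ = |61.9 − 63.7| / 4.9 = 0.3673
Noncentrality parameter: δ = d·√n = 0.3673 × √63 = 2.9157
Two-sided α = 0.025 → critical value z_{0.0125} = 2.241.
Power = Φ(δ − 2.241) + Φ(−δ − 2.241) = Φ(0.674) + Φ(-5.157) = 0.7499 + 0.0000 = 0.7499.

Power ≈ 0.750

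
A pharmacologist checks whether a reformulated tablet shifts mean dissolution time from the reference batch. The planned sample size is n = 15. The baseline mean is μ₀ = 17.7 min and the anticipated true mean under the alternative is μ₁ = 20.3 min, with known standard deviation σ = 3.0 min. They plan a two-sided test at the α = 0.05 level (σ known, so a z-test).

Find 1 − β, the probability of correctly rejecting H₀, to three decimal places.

Standardized effect: d = |μ₁ − μ₀| / σ = |20.3 − 17.7| / 3.0 = 0.8667
Noncentrality parameter: δ = d·√n = 0.8667 × √15 = 3.3566
Critical value for a two-sided test at α = 0.05: z_{α/2} = 1.960.
Power = Φ(δ − 1.960) + Φ(−δ − 1.960) = Φ(1.397) + Φ(-5.317) = 0.9187 + 0.0000 = 0.9187.

Power ≈ 0.919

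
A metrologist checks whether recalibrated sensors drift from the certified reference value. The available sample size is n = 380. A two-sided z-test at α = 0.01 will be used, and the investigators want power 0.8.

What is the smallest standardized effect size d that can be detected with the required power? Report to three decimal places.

d ≈ 0.175

Need Φ(δ − 2.576) = 0.8, so δ = 2.576 + 0.842 = 3.417.
(Lower-tail contribution to power is negligible for δ > 0.)
δ = d·√n ⇒ d = δ/√n = 3.417/√380 = 0.1753.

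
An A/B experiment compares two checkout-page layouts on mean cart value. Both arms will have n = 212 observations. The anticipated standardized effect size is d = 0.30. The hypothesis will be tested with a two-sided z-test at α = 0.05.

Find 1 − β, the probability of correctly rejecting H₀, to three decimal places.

Noncentrality parameter: δ = d·√(n/2) = 0.30 × √(212/2) = 3.0887
Critical value for a two-sided test at α = 0.05: z_{α/2} = 1.960.
Power = Φ(δ − 1.960) + Φ(−δ − 1.960) = Φ(1.129) + Φ(-5.049) = 0.8705 + 0.0000 = 0.8705.

Power ≈ 0.870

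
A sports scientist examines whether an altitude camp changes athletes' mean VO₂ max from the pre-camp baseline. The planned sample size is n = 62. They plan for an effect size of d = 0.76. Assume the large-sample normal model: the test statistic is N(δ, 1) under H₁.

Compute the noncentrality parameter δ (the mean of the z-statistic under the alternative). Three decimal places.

δ = d·√n = 0.76 × √62 = 5.9842

δ ≈ 5.984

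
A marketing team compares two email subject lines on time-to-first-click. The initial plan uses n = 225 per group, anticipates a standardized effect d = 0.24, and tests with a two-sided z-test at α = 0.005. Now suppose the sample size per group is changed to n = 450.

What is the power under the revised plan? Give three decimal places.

Power ≈ 0.786

With n = 450 per group: δ = d·√(n/2) = 0.24 × √(450/2) = 3.6000. Critical value z_{0.0025} = 2.807.
Revised power = Φ(δ − 2.807) + Φ(−δ − 2.807) = Φ(0.793) + Φ(-6.407) = 0.7861 + 0.0000 = 0.7861.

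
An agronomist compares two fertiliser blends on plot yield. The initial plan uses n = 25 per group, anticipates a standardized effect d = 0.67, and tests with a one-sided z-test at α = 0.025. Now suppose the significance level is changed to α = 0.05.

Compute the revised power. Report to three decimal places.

Power ≈ 0.765

δ = d·√(n/2) = 0.67 × √(25/2) = 2.3688 (unchanged). New critical value: z_{0.05} = 1.645.
Revised power = P(Z > 1.645 − δ) = Φ(0.724) = 0.7655.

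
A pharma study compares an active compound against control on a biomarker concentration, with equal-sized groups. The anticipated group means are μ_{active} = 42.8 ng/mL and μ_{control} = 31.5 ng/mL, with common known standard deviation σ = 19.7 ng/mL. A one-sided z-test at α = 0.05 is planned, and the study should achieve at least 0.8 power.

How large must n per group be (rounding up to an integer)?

n = 38 per group

Standardized effect: d = |μ_{active} − μ_{control}| / σ = |42.8 − 31.5| / 19.7 = 0.5736
For power 0.8 need Φ(δ − z_{0.05}) = 0.8, so δ = z_{0.05} + z_{0.20} = 1.645 + 0.842 = 2.486.
δ = d·√(n/2) ⇒ n = 2(δ/d)² = 2 × (2.486 / 0.5736)² = 37.58.
Round up to the next whole unit.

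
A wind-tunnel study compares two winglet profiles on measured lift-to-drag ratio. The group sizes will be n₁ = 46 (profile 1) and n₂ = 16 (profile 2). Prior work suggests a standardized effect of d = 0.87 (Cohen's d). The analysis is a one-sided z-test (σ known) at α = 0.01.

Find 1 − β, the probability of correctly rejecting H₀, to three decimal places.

Noncentrality parameter: λ = d / √(1/n₁ + 1/n₂) = 0.87 / √(1/46 + 1/16) = 2.9975
Critical value for a one-sided test at α = 0.01: z_α = 2.326.
Power = P(Z > 2.326 − λ) = Φ(0.671) = 0.7489.

Power ≈ 0.749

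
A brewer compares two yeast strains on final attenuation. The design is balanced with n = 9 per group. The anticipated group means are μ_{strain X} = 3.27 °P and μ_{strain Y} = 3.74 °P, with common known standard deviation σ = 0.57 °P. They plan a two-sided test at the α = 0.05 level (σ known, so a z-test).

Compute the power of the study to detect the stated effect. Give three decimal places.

Standardized effect: d = |μ_{strain X} − μ_{strain Y}| / σ = |3.27 − 3.74| / 0.57 = 0.8246
Noncentrality parameter: δ = d·√(n/2) = 0.8246 × √(9/2) = 1.7492
Critical value for a two-sided test at α = 0.05: z_{α/2} = 1.960.
Power = Φ(δ − 1.960) + Φ(−δ − 1.960) = Φ(-0.211) + Φ(-3.709) = 0.4165 + 0.0001 = 0.4166.

Power ≈ 0.417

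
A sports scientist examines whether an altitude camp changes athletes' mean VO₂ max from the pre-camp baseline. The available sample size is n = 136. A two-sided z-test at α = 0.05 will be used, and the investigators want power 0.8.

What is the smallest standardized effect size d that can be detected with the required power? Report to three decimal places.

d ≈ 0.240

Required noncentrality: δ = z_{0.025} + z_{0.20} = 1.960 + 0.842 = 2.802.
(Lower-tail contribution to power is negligible for δ > 0.)
δ = d·√n ⇒ d = δ/√n = 2.802/√136 = 0.2402.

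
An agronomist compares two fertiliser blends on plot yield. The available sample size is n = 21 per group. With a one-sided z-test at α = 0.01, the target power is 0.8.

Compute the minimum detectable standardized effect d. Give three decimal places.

Required noncentrality: δ = z_{0.01} + z_{0.20} = 2.326 + 0.842 = 3.168.
δ = d·√(n/2) ⇒ d = δ/√(n/2) = 3.168/√(21/2) = 0.9777.

d ≈ 0.978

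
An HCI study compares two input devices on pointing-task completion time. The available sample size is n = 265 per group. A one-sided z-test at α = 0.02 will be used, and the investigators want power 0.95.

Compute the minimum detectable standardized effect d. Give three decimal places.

d ≈ 0.321

Need Φ(δ − 2.054) = 0.95, so δ = 2.054 + 1.645 = 3.699.
δ = d·√(n/2) ⇒ d = δ/√(n/2) = 3.699/√(265/2) = 0.3213.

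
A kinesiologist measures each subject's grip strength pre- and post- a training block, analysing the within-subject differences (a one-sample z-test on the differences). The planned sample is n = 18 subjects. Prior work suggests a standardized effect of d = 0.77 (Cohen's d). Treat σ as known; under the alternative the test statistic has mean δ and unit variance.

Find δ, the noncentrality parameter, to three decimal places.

δ = d·√n = 0.77 × √18 = 3.2668

δ ≈ 3.267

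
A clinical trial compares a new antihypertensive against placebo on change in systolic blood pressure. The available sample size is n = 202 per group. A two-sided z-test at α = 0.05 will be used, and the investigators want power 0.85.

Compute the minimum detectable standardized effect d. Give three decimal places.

Required noncentrality: δ = z_{0.025} + z_{0.15} = 1.960 + 1.036 = 2.996.
(Lower-tail contribution to power is negligible for δ > 0.)
δ = d·√(n/2) ⇒ d = δ/√(n/2) = 2.996/√(202/2) = 0.2982.

d ≈ 0.298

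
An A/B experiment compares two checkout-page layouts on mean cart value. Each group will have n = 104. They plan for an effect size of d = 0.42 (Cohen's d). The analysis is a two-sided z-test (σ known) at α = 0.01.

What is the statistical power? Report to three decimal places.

Power ≈ 0.675

Noncentrality parameter: δ = d·√(n/2) = 0.42 × √(104/2) = 3.0287
Critical value for a two-sided test at α = 0.01: z_{α/2} = 2.576.
Power = Φ(δ − 2.576) + Φ(−δ − 2.576) = Φ(0.453) + Φ(-5.604) = 0.6747 + 0.0000 = 0.6747.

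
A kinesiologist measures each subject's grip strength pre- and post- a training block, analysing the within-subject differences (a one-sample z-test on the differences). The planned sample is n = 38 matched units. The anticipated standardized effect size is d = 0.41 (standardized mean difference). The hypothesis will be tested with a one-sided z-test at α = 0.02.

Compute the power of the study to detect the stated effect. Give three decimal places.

Noncentrality parameter: δ = d·√n = 0.41 × √38 = 2.5274
Critical value for a one-sided test at α = 0.02: z_α = 2.054.
Power = P(Z > 2.054 − δ) = Φ(0.474) = 0.6821.

Power ≈ 0.682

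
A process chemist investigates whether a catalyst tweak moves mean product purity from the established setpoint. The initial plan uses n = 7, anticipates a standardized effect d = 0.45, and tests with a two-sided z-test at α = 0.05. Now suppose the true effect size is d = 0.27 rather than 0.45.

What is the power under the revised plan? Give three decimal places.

With d = 0.27: δ = d·√n = 0.27 × √7 = 0.7144. Critical value z_{0.025} = 1.960.
Revised power = Φ(δ − 1.960) + Φ(−δ − 1.960) = Φ(-1.246) + Φ(-2.674) = 0.1065 + 0.0037 = 0.1102.

Power ≈ 0.110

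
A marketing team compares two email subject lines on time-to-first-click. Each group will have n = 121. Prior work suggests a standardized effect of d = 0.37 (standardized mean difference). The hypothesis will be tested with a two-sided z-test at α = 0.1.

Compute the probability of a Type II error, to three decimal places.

β ≈ 0.109

Noncentrality parameter: δ = d·√(n/2) = 0.37 × √(121/2) = 2.8779
Two-sided α = 0.1 → critical value z_{0.05} = 1.645.
Power = Φ(δ − 1.645) + Φ(−δ − 1.645) = Φ(1.233) + Φ(-4.523) = 0.8912 + 0.0000 = 0.8912.
Type II error: β = 1 − power = 1 − 0.8912 = 0.1088.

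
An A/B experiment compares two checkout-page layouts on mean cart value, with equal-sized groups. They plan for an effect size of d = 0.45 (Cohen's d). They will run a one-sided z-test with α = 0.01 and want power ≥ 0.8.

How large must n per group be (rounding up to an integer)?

n = 100 per group

For power 0.8 need Φ(δ − z_{0.01}) = 0.8, so δ = z_{0.01} + z_{0.20} = 2.326 + 0.842 = 3.168.
δ = d·√(n/2) ⇒ n = 2(δ/d)² = 2 × (3.168 / 0.45)² = 99.12.
Round up to the next whole unit.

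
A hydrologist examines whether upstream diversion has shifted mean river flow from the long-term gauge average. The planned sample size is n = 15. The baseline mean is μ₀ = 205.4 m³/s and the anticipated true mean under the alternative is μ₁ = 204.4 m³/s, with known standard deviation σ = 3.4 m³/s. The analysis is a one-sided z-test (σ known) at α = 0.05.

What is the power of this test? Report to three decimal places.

Standardized effect: d = |μ₁ − μ₀| / σ = |204.4 − 205.4| / 3.4 = 0.2941
Noncentrality parameter: δ = d·√n = 0.2941 × √15 = 1.1391
Critical value for a one-sided test at α = 0.05: z_α = 1.645.
Power = Φ(δ − 1.645) = Φ(-0.506) = 0.3065.

Power ≈ 0.307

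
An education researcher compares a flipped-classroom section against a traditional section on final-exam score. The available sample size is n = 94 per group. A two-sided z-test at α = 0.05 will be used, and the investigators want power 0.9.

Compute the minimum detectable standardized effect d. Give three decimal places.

Required noncentrality: δ = z_{0.025} + z_{0.10} = 1.960 + 1.282 = 3.242.
(Lower-tail contribution to power is negligible for δ > 0.)
δ = d·√(n/2) ⇒ d = δ/√(n/2) = 3.242/√(94/2) = 0.4728.

d ≈ 0.473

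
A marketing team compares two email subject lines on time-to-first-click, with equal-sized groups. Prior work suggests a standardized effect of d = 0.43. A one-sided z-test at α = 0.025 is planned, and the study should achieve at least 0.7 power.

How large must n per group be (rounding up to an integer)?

n = 67 per group

Set Φ(δ − 1.960) = 0.7; then δ − 1.960 = Φ⁻¹(0.7) = 0.524, giving δ = 2.484.
δ = d·√(n/2) ⇒ n = 2(δ/d)² = 2 × (2.484 / 0.43)² = 66.76.
Rounding up, n = 67 per group.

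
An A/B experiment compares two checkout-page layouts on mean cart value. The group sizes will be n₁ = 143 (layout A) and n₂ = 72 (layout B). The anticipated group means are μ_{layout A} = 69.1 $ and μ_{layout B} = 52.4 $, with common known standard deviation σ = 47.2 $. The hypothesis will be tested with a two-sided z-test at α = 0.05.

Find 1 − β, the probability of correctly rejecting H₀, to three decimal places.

Power ≈ 0.687

Standardized effect: d = |μ_{layout A} − μ_{layout B}| / σ = |69.1 − 52.4| / 47.2 = 0.3538
Noncentrality parameter: δ = d / √(1/n₁ + 1/n₂) = 0.3538 / √(1/143 + 1/72) = 2.4484
Critical value for a two-sided test at α = 0.05: z_{α/2} = 1.960.
Power = Φ(δ − 1.960) + Φ(−δ − 1.960) = Φ(0.488) + Φ(-4.408) = 0.6874 + 0.0000 = 0.6874.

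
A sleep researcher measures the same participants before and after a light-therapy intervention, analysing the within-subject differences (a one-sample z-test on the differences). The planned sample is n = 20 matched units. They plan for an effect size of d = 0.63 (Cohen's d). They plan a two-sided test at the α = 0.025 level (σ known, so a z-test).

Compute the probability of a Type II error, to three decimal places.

Noncentrality parameter: δ = d·√n = 0.63 × √20 = 2.8174
Two-sided α = 0.025 → critical value z_{0.0125} = 2.241.
Power = Φ(δ − 2.241) + Φ(−δ − 2.241) = Φ(0.576) + Φ(-5.059) = 0.7177 + 0.0000 = 0.7177.
Type II error: β = 1 − power = 1 − 0.7177 = 0.2823.

β ≈ 0.282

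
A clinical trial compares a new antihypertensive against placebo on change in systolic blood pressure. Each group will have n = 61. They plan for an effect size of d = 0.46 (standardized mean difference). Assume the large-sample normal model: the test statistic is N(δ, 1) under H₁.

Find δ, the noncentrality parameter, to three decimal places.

δ ≈ 2.540

The noncentrality parameter scales effect size by the design's sample-size factor: δ = d·√(n/2) = 0.46 × √(61/2) = 2.5404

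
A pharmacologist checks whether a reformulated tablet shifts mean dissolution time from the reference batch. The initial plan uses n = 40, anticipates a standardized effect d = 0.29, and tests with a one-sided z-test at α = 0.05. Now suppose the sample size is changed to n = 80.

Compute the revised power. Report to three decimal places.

With n = 80: δ = d·√n = 0.29 × √80 = 2.5938. Critical value z_{0.05} = 1.645.
Revised power = Φ(δ − 1.645) = Φ(0.949) = 0.8287.

Power ≈ 0.829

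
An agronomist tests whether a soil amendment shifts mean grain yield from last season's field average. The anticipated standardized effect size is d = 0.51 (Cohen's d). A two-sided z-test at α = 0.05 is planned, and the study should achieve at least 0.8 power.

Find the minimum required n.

Set Φ(δ − 1.960) = 0.8; then δ − 1.960 = Φ⁻¹(0.8) = 0.842, giving δ = 2.802.
(Ignoring the negligible lower-tail rejection probability gives the usual closed-form inversion.)
δ = d·√n ⇒ n = (δ/d)² = (2.802 / 0.51)² = 30.18.
Rounding up, n = 31.

n = 31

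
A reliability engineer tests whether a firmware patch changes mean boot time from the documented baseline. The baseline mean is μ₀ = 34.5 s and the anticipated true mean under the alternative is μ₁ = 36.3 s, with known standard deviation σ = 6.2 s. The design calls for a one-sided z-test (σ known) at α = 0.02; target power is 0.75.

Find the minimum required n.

Standardized effect: d = |μ₁ − μ₀| / σ = |36.3 − 34.5| / 6.2 = 0.2903
Set Φ(δ − 2.054) = 0.75; then δ − 2.054 = Φ⁻¹(0.75) = 0.674, giving δ = 2.728.
δ = d·√n ⇒ n = (δ/d)² = (2.728 / 0.2903)² = 88.31.
Round up to the next whole unit.

n = 89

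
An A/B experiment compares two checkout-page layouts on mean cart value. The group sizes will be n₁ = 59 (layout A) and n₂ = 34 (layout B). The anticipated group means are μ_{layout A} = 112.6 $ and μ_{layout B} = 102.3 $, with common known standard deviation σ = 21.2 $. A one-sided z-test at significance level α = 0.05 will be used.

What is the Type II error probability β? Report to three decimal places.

β ≈ 0.270

Standardized effect: d = |μ_{layout A} − μ_{layout B}| / σ = |112.6 − 102.3| / 21.2 = 0.4858
Noncentrality parameter: δ = d / √(1/n₁ + 1/n₂) = 0.4858 / √(1/59 + 1/34) = 2.2564
One-sided α = 0.05 → critical value z_{0.05} = 1.645.
Power = P(Z > 1.645 − δ) = Φ(0.612) = 0.7296.
Type II error: β = 1 − power = 1 − 0.7296 = 0.2704.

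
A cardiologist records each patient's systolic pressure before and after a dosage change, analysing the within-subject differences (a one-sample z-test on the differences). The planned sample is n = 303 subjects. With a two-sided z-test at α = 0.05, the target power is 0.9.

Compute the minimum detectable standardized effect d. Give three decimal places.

d ≈ 0.186

Required noncentrality: δ = z_{0.025} + z_{0.10} = 1.960 + 1.282 = 3.242.
(The second rejection-region term Φ(−δ − z_{α/2}) is negligible and dropped.)
δ = d·√n ⇒ d = δ/√n = 3.242/√303 = 0.1862.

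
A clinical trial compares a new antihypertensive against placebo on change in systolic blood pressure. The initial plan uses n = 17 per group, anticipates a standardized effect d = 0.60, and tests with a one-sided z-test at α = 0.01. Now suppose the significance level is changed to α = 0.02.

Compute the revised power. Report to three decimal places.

Power ≈ 0.380

δ = d·√(n/2) = 0.60 × √(17/2) = 1.7493 (unchanged). New critical value: z_{0.02} = 2.054.
Revised power = Φ(δ − 2.054) = Φ(-0.304) = 0.3804.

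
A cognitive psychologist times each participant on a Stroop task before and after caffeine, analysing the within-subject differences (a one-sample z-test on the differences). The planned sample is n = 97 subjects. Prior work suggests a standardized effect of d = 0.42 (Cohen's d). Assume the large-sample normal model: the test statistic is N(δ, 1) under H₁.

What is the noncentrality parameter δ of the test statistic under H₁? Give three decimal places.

The noncentrality parameter scales effect size by the design's sample-size factor: δ = d·√n = 0.42 × √97 = 4.1365

δ ≈ 4.137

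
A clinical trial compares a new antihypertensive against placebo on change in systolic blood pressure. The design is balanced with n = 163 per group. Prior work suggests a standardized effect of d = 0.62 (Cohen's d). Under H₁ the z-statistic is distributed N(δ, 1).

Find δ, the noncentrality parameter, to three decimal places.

δ ≈ 5.597

δ = d·√(n/2) = 0.62 × √(163/2) = 5.5972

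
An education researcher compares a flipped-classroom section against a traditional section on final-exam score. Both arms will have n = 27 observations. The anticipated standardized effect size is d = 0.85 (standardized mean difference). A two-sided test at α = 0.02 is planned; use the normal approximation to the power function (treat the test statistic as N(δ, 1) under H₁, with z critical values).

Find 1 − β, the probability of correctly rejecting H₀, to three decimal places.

Power ≈ 0.787

Noncentrality parameter: δ = d·√(n/2) = 0.85 × √(27/2) = 3.1231
Two-sided α = 0.02 → critical value z_{0.01} = 2.326.
Power = Φ(δ − 2.326) + Φ(−δ − 2.326) = Φ(0.797) + Φ(-5.449) = 0.7872 + 0.0000 = 0.7872.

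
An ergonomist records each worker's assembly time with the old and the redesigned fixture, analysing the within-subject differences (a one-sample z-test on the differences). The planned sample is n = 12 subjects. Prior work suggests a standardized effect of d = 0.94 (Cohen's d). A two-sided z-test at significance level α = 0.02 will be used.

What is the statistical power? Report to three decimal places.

Power ≈ 0.824

Noncentrality parameter: δ = d·√n = 0.94 × √12 = 3.2563
Two-sided α = 0.02 → critical value z_{0.01} = 2.326.
Power = Φ(δ − 2.326) + Φ(−δ − 2.326) = Φ(0.930) + Φ(-5.583) = 0.8238 + 0.0000 = 0.8238.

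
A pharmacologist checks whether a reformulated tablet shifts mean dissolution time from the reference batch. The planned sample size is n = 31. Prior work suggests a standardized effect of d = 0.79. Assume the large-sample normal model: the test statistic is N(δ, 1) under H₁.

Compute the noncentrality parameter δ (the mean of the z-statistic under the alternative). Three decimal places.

δ = d·√n = 0.79 × √31 = 4.3985

δ ≈ 4.399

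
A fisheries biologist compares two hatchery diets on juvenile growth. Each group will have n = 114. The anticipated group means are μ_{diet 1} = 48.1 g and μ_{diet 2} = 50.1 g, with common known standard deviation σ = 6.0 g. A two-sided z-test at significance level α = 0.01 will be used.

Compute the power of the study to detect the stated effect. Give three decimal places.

Power ≈ 0.476

Standardized effect: d = |μ_{diet 1} − μ_{diet 2}| / σ = |48.1 − 50.1| / 6.0 = 0.3333
Noncentrality parameter: δ = d·√(n/2) = 0.3333 × √(114/2) = 2.5166
Two-sided α = 0.01 → critical value z_{0.005} = 2.576.
Power = Φ(δ − 2.576) + Φ(−δ − 2.576) = Φ(-0.059) + Φ(-5.092) = 0.4764 + 0.0000 = 0.4764.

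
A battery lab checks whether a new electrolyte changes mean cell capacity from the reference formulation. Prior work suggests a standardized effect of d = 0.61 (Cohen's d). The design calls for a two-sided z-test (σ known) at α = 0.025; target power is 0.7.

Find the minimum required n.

Set Φ(δ − 2.241) = 0.7; then δ − 2.241 = Φ⁻¹(0.7) = 0.524, giving δ = 2.766.
(Ignoring the negligible lower-tail rejection probability gives the usual closed-form inversion.)
δ = d·√n ⇒ n = (δ/d)² = (2.766 / 0.61)² = 20.56.
Round up to the next whole unit.

n = 21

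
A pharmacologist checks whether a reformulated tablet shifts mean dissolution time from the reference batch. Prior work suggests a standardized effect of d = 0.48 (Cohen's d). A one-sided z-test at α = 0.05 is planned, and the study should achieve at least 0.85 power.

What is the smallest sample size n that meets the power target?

Set Φ(δ − 1.645) = 0.85; then δ − 1.645 = Φ⁻¹(0.85) = 1.036, giving δ = 2.681.
δ = d·√n ⇒ n = (δ/d)² = (2.681 / 0.48)² = 31.20.
Rounding up, n = 32.

n = 32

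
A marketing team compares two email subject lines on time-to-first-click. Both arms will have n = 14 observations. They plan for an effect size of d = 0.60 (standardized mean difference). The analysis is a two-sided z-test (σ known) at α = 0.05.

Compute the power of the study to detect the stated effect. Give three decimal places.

Noncentrality parameter: δ = d·√(n/2) = 0.60 × √(14/2) = 1.5875
Critical value for a two-sided test at α = 0.05: z_{α/2} = 1.960.
Power = Φ(δ − 1.960) + Φ(−δ − 1.960) = Φ(-0.373) + Φ(-3.547) = 0.3548 + 0.0002 = 0.3549.

Power ≈ 0.355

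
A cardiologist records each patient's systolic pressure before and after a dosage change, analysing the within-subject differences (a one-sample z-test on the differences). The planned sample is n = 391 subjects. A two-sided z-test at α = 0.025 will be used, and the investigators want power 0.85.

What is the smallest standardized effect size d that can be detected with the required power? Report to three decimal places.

d ≈ 0.166

Need Φ(δ − 2.241) = 0.85, so δ = 2.241 + 1.036 = 3.278.
(Lower-tail contribution to power is negligible for δ > 0.)
δ = d·√n ⇒ d = δ/√n = 3.278/√391 = 0.1658.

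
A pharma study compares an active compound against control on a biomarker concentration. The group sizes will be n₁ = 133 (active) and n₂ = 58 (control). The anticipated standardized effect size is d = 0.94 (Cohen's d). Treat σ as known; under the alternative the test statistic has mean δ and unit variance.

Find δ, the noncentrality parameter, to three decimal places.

δ ≈ 5.974

δ = d / √(1/n₁ + 1/n₂) = 0.94 / √(1/133 + 1/58) = 5.9738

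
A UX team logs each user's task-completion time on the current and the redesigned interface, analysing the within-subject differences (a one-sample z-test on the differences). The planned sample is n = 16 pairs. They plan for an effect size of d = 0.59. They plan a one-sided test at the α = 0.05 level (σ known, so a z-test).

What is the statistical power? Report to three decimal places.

Power ≈ 0.763

Noncentrality parameter: δ = d·√n = 0.59 × √16 = 2.3600
Critical value for a one-sided test at α = 0.05: z_α = 1.645.
Power = Φ(δ − 1.645) = Φ(0.715) = 0.7627.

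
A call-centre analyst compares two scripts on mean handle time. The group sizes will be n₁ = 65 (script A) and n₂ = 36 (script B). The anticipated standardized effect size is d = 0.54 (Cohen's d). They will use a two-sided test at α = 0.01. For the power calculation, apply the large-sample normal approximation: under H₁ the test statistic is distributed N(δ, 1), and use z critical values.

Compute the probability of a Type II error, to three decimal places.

Noncentrality parameter: δ = d / √(1/n₁ + 1/n₂) = 0.54 / √(1/65 + 1/36) = 2.5992
Two-sided α = 0.01 → critical value z_{0.005} = 2.576.
Power = Φ(δ − 2.576) + Φ(−δ − 2.576) = Φ(0.023) + Φ(-5.175) = 0.5093 + 0.0000 = 0.5093.
Type II error: β = 1 − power = 1 − 0.5093 = 0.4907.

β ≈ 0.491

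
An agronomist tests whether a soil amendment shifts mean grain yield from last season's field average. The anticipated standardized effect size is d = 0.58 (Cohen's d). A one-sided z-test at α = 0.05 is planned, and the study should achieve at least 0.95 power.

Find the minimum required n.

n = 33

Set Φ(δ − 1.645) = 0.95; then δ − 1.645 = Φ⁻¹(0.95) = 1.645, giving δ = 3.290.
δ = d·√n ⇒ n = (δ/d)² = (3.290 / 0.58)² = 32.17.
Rounding up, n = 33.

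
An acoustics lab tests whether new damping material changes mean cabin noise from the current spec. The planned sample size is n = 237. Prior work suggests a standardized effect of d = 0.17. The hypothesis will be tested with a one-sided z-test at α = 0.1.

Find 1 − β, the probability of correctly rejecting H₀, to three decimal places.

Power ≈ 0.909

Noncentrality parameter: λ = d·√n = 0.17 × √237 = 2.6171
One-sided α = 0.1 → critical value z_{0.1} = 1.282.
Power = Φ(λ − 1.282) = Φ(1.336) = 0.9092.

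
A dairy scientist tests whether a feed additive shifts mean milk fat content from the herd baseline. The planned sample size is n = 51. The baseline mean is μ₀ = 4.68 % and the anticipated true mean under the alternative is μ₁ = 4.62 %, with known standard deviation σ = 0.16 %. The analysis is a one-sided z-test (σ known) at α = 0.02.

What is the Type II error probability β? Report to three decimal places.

Standardized effect: d = |μ₁ − μ₀| / σ = |4.62 − 4.68| / 0.16 = 0.3750
Noncentrality parameter: δ = d·√n = 0.3750 × √51 = 2.6780
One-sided α = 0.02 → critical value z_{0.02} = 2.054.
Power = Φ(δ − 2.054) = Φ(0.624) = 0.7338.
Type II error: β = 1 − power = 1 − 0.7338 = 0.2662.

β ≈ 0.266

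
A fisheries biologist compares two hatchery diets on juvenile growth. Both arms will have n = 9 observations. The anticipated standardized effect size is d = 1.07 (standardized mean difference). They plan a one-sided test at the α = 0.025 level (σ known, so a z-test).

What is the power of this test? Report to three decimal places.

Power ≈ 0.622

Noncentrality parameter: δ = d·√(n/2) = 1.07 × √(9/2) = 2.2698
Critical value for a one-sided test at α = 0.025: z_α = 1.960.
Power = Φ(δ − 1.960) = Φ(0.310) = 0.6217.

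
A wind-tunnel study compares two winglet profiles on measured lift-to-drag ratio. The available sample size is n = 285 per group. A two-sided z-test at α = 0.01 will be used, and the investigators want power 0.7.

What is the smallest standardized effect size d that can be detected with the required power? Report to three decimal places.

d ≈ 0.260

Need Φ(δ − 2.576) = 0.7, so δ = 2.576 + 0.524 = 3.100.
(Lower-tail contribution to power is negligible for δ > 0.)
δ = d·√(n/2) ⇒ d = δ/√(n/2) = 3.100/√(285/2) = 0.2597.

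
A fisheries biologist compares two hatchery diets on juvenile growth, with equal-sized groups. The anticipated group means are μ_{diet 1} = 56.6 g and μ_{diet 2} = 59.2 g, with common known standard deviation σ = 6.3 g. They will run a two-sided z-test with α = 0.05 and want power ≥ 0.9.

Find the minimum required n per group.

Standardized effect: d = |μ_{diet 1} − μ_{diet 2}| / σ = |56.6 − 59.2| / 6.3 = 0.4127
Set Φ(δ − 1.960) = 0.9; then δ − 1.960 = Φ⁻¹(0.9) = 1.282, giving δ = 3.242.
(For δ > 0 the lower-tail rejection region contributes negligibly to power, so the one-term inversion is standard.)
δ = d·√(n/2) ⇒ n = 2(δ/d)² = 2 × (3.242 / 0.4127)² = 123.38.
Rounding up, n = 124 per group.

n = 124 per group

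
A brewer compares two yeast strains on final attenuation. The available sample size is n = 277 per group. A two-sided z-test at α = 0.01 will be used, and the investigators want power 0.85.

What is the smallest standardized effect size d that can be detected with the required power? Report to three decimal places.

d ≈ 0.307

Need Φ(δ − 2.576) = 0.85, so δ = 2.576 + 1.036 = 3.612.
(Lower-tail contribution to power is negligible for δ > 0.)
δ = d·√(n/2) ⇒ d = δ/√(n/2) = 3.612/√(277/2) = 0.3069.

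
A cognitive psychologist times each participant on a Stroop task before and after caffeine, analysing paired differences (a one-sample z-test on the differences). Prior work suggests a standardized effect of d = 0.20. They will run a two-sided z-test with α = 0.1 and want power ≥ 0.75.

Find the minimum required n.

n = 135

Set Φ(δ − 1.645) = 0.75; then δ − 1.645 = Φ⁻¹(0.75) = 0.674, giving δ = 2.319.
(For δ > 0 the lower-tail rejection region contributes negligibly to power, so the one-term inversion is standard.)
δ = d·√n ⇒ n = (δ/d)² = (2.319 / 0.20)² = 134.48.
Rounding up, n = 135.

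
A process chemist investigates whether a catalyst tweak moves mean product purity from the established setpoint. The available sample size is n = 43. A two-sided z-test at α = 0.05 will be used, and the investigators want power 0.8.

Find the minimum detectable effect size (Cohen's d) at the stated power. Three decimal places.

d ≈ 0.427

Need Φ(δ − 1.960) = 0.8, so δ = 1.960 + 0.842 = 2.802.
(The second rejection-region term Φ(−δ − z_{α/2}) is negligible and dropped.)
δ = d·√n ⇒ d = δ/√n = 2.802/√43 = 0.4272.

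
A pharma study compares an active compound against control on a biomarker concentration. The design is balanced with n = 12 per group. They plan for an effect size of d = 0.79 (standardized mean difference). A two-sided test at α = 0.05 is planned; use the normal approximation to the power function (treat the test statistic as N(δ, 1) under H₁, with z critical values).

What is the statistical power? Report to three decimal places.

Power ≈ 0.490

Noncentrality parameter: δ = d·√(n/2) = 0.79 × √(12/2) = 1.9351
Two-sided α = 0.05 → critical value z_{0.025} = 1.960.
Power = Φ(δ − 1.960) + Φ(−δ − 1.960) = Φ(-0.025) + Φ(-3.895) = 0.4901 + 0.0000 = 0.4901.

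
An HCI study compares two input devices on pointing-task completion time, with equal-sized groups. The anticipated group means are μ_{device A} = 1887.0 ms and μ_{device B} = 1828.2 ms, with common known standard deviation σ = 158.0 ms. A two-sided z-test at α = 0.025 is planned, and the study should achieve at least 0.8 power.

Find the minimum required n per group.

n = 138 per group

Standardized effect: d = |μ_{device A} − μ_{device B}| / σ = |1887.0 − 1828.2| / 158.0 = 0.3722
Set Φ(δ − 2.241) = 0.8; then δ − 2.241 = Φ⁻¹(0.8) = 0.842, giving δ = 3.083.
(For δ > 0 the lower-tail rejection region contributes negligibly to power, so the one-term inversion is standard.)
δ = d·√(n/2) ⇒ n = 2(δ/d)² = 2 × (3.083 / 0.3722)² = 137.26.
Rounding up, n = 138 per group.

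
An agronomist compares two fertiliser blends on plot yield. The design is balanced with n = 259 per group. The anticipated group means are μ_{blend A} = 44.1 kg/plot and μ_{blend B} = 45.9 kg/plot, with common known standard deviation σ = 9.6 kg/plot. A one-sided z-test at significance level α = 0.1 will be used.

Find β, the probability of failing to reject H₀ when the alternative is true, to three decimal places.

β ≈ 0.197

Standardized effect: d = |μ_{blend A} − μ_{blend B}| / σ = |44.1 − 45.9| / 9.6 = 0.1875
Noncentrality parameter: δ = d·√(n/2) = 0.1875 × √(259/2) = 2.1337
Critical value for a one-sided test at α = 0.1: z_α = 1.282.
Power = Φ(δ − 1.282) = Φ(0.852) = 0.8029.
Type II error: β = 1 − power = 1 − 0.8029 = 0.1971.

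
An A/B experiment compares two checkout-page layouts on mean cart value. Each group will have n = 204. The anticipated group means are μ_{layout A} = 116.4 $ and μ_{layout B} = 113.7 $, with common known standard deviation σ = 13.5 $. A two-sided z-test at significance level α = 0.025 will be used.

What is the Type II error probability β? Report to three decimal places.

Standardized effect: d = |μ_{layout A} − μ_{layout B}| / σ = |116.4 − 113.7| / 13.5 = 0.2000
Noncentrality parameter: δ = d·√(n/2) = 0.2000 × √(204/2) = 2.0199
Critical value for a two-sided test at α = 0.025: z_{α/2} = 2.241.
Power = Φ(δ − 2.241) + Φ(−δ − 2.241) = Φ(-0.222) + Φ(-4.261) = 0.4124 + 0.0000 = 0.4124.
Type II error: β = 1 − power = 1 − 0.4124 = 0.5876.

β ≈ 0.588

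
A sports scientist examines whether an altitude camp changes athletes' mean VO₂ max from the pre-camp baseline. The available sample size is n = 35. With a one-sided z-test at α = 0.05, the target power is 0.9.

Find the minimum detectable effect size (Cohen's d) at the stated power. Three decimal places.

d ≈ 0.495

Required noncentrality: δ = z_{0.05} + z_{0.10} = 1.645 + 1.282 = 2.926.
δ = d·√n ⇒ d = δ/√n = 2.926/√35 = 0.4947.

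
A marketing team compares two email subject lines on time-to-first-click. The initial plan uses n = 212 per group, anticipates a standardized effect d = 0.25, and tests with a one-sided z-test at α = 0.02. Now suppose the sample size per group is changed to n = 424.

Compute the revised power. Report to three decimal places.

Power ≈ 0.944

With n = 424 per group: δ = d·√(n/2) = 0.25 × √(424/2) = 3.6401. Critical value z_{0.02} = 2.054.
Revised power = Φ(δ − 2.054) = Φ(1.586) = 0.9437.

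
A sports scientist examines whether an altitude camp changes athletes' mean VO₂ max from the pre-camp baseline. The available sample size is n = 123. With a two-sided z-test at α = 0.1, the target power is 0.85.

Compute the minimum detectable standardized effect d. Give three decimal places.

Need Φ(δ − 1.645) = 0.85, so δ = 1.645 + 1.036 = 2.681.
(Lower-tail contribution to power is negligible for δ > 0.)
δ = d·√n ⇒ d = δ/√n = 2.681/√123 = 0.2418.

d ≈ 0.242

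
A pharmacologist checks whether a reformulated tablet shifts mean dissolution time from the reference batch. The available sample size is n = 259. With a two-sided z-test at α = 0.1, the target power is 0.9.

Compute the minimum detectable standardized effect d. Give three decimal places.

Need Φ(δ − 1.645) = 0.9, so δ = 1.645 + 1.282 = 2.926.
(Lower-tail contribution to power is negligible for δ > 0.)
δ = d·√n ⇒ d = δ/√n = 2.926/√259 = 0.1818.

d ≈ 0.182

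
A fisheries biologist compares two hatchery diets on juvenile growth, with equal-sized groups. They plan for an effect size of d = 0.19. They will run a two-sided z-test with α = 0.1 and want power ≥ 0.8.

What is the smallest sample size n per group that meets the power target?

n = 343 per group

For power 0.8 need Φ(δ − z_{0.05}) = 0.8, so δ = z_{0.05} + z_{0.20} = 1.645 + 0.842 = 2.486.
(Ignoring the negligible lower-tail rejection probability gives the usual closed-form inversion.)
δ = d·√(n/2) ⇒ n = 2(δ/d)² = 2 × (2.486 / 0.19)² = 342.52.
Round up to the next whole unit.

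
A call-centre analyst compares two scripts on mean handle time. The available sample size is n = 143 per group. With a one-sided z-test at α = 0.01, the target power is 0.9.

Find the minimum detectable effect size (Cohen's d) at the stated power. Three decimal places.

d ≈ 0.427

Need Φ(δ − 2.326) = 0.9, so δ = 2.326 + 1.282 = 3.608.
δ = d·√(n/2) ⇒ d = δ/√(n/2) = 3.608/√(143/2) = 0.4267.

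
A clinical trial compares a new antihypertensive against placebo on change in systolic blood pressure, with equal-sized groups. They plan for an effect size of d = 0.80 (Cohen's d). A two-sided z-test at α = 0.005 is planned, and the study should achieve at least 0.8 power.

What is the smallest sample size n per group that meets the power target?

For power 0.8 need Φ(δ − z_{0.0025}) = 0.8, so δ = z_{0.0025} + z_{0.20} = 2.807 + 0.842 = 3.649.
(Ignoring the negligible lower-tail rejection probability gives the usual closed-form inversion.)
δ = d·√(n/2) ⇒ n = 2(δ/d)² = 2 × (3.649 / 0.80)² = 41.60.
Round up to the next whole unit.

n = 42 per group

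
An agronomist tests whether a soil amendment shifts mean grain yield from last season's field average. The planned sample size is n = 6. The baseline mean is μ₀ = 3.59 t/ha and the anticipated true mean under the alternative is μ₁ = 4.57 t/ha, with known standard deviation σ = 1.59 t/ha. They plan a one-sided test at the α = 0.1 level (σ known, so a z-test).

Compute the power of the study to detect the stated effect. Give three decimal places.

Standardized effect: d = |μ₁ − μ₀| / σ = |4.57 − 3.59| / 1.59 = 0.6164
Noncentrality parameter: δ = d·√n = 0.6164 × √6 = 1.5097
One-sided α = 0.1 → critical value z_{0.1} = 1.282.
Power = Φ(δ − 1.282) = Φ(0.228) = 0.5903.

Power ≈ 0.590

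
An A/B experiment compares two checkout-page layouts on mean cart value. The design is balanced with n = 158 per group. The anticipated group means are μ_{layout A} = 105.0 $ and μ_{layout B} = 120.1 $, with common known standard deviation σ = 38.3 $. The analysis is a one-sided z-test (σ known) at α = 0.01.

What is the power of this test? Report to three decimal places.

Standardized effect: d = |μ_{layout A} − μ_{layout B}| / σ = |105.0 − 120.1| / 38.3 = 0.3943
Noncentrality parameter: δ = d·√(n/2) = 0.3943 × √(158/2) = 3.5042
Critical value for a one-sided test at α = 0.01: z_α = 2.326.
Power = P(Z > 2.326 − δ) = Φ(1.178) = 0.8806.

Power ≈ 0.881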